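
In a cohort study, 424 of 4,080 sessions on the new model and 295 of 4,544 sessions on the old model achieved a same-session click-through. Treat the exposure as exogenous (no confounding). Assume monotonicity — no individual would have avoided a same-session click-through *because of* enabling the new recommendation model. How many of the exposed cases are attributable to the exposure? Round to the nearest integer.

p₁ = P(outcome | exposed) = 424/4080 = 0.10392
p₀ = P(outcome | unexposed) = 295/4544 = 0.064921
PN = (p₁ − p₀)/p₁ = (0.10392 − 0.064921) / 0.10392 ≈ 0.37529.
Attributable cases ≈ PN × (exposed cases) = 0.37529 × 424 ≈ 159.12.

about 159 cases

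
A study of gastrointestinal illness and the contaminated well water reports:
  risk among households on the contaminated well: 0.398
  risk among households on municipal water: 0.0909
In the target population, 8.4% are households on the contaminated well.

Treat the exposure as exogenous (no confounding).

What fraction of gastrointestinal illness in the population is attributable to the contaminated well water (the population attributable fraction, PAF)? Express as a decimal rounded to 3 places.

Let p₁ = 0.398, p₀ = 0.0909.
Overall risk P(Y=1) = π·p₁ + (1−π)·p₀ = 0.084×0.398 + 0.916×0.0909 = 0.1167.
Under exogeneity, PAF = [P(Y=1) − p₀] / P(Y=1).
PAF = (0.1167 − 0.0909) / 0.1167 ≈ 0.2211

PAF ≈ 0.221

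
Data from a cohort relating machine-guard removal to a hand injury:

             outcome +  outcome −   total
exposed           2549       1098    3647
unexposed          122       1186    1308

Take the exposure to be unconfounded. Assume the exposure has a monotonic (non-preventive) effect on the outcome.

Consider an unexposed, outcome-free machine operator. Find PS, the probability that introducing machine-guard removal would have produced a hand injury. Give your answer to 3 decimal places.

p₁ = P(outcome | exposed) = 2549/3647 = 0.69893
p₀ = P(outcome | unexposed) = 122/1308 = 0.093272
Under exogeneity and monotonicity, PS = (p₁ − p₀)/(1 − p₀).
PS = (0.69893 − 0.093272) / 0.90673 ≈ 0.6680

PS ≈ 0.668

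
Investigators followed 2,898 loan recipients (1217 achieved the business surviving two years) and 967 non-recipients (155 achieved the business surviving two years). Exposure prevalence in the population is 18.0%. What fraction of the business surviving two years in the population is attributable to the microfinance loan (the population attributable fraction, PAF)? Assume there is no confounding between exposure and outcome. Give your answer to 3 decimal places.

p₁ = P(outcome | exposed) = 1217/2898 = 0.41994
p₀ = P(outcome | unexposed) = 155/967 = 0.16029
Overall risk P(Y=1) = π·p₁ + (1−π)·p₀ = 0.18×0.41994 + 0.82×0.16029 = 0.20703.
Under exogeneity, PAF = [P(Y=1) − p₀] / P(Y=1).
PAF = (0.20703 − 0.16029) / 0.20703 ≈ 0.2258

PAF ≈ 0.226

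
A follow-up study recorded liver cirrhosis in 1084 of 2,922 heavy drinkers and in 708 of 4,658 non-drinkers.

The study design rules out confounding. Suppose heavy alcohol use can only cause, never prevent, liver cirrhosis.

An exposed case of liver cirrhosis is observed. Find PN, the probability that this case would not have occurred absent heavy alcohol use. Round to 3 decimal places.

PN ≈ 0.590

p₁ = P(outcome | exposed) = 1084/2922 = 0.37098
p₀ = P(outcome | unexposed) = 708/4658 = 0.152
Under exogeneity and monotonicity, PN = (p₁ − p₀) / p₁.
PN = (0.37098 − 0.152) / 0.37098 = 0.21898 / 0.37098 ≈ 0.5903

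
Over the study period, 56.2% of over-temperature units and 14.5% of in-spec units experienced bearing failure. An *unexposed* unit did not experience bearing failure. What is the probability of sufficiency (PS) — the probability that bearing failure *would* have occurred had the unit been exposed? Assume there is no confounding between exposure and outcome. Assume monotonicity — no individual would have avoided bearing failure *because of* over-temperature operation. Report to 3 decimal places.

p₁ = 0.562, p₀ = 0.145.
Under exogeneity and monotonicity, PS = (p₁ − p₀) / (1 − p₀).
PS = (0.562 − 0.145) / (1 − 0.145) = 0.417 / 0.855 ≈ 0.4877

PS ≈ 0.488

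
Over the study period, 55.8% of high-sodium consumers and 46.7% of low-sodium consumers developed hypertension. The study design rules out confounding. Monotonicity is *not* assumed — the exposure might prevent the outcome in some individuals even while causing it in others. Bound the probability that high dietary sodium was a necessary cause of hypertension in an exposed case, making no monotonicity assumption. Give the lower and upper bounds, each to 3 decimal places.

p₁ = 0.558, p₀ = 0.467.
Under exogeneity alone the bounds on PN are max{0,(p₁−p₀)/p₁} ≤ PN ≤ min{1,(1−p₀)/p₁}.
  lower = (p₁ − p₀)/p₁ = 0.091 / 0.558 ≈ 0.1631
  upper = min{1, (1 − p₀)/p₁} = 0.533 / 0.558 ≈ 0.9552

0.163 ≤ PN ≤ 0.955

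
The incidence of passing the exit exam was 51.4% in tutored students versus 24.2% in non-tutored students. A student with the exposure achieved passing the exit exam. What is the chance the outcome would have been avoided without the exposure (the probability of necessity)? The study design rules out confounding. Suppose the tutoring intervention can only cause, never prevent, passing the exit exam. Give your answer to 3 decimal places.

PN ≈ 0.529

p₁ = 0.514, p₀ = 0.242.
Under exogeneity and monotonicity, PN = (p₁ − p₀) / p₁.
PN = (0.514 − 0.242) / 0.514 = 0.272 / 0.514 ≈ 0.5292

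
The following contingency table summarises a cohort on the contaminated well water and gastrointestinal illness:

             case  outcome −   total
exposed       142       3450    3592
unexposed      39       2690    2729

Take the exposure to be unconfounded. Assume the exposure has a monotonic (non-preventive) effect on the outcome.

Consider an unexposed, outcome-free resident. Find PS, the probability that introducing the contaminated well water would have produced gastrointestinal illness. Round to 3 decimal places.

p₁ = P(outcome | exposed) = 142/3592 = 0.039532
p₀ = P(outcome | unexposed) = 39/2729 = 0.014291
Under exogeneity and monotonicity, PS = (p₁ − p₀) / (1 − p₀).
PS = (0.039532 − 0.014291) / (1 − 0.014291) = 0.025241 / 0.98571 ≈ 0.0256

PS ≈ 0.026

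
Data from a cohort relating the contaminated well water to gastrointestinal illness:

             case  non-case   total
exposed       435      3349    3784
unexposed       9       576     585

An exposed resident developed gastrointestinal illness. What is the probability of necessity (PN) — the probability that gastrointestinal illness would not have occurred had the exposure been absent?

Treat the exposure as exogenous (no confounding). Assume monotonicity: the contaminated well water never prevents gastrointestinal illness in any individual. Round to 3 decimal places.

PN ≈ 0.866

p₁ = P(outcome | exposed) = 435/3784 = 0.11496
p₀ = P(outcome | unexposed) = 9/585 = 0.015385
Under exogeneity and monotonicity, PN = (p₁ − p₀) / p₁.
PN = (0.11496 − 0.015385) / 0.11496 = 0.099573 / 0.11496 ≈ 0.8662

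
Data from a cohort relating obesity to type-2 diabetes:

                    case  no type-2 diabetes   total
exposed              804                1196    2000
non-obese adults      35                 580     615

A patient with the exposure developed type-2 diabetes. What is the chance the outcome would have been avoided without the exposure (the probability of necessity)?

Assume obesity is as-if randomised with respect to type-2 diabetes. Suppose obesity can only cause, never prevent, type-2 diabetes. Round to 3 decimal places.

PN ≈ 0.858

p₁ = P(outcome | exposed) = 804/2000 = 0.402
p₀ = P(outcome | unexposed) = 35/615 = 0.056911
Under exogeneity and monotonicity, PN = (p₁ − p₀) / p₁.
PN = (0.402 − 0.056911) / 0.402 = 0.34509 / 0.402 ≈ 0.8584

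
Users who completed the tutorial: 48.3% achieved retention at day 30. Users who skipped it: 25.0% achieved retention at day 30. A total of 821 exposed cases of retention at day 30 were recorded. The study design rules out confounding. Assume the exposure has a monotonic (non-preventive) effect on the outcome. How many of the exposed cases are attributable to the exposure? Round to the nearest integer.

p₁ = 0.483, p₀ = 0.25.
PN = (p₁ − p₀)/p₁ = (0.483 − 0.25) / 0.483 ≈ 0.48240.
Attributable cases ≈ PN × (exposed cases) = 0.48240 × 821 ≈ 396.05.

about 396 cases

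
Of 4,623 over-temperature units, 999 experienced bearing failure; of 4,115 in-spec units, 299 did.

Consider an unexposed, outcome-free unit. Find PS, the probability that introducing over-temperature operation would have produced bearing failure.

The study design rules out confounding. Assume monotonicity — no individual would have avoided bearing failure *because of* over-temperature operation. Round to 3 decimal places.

p₁ = P(outcome | exposed) = 999/4623 = 0.21609
p₀ = P(outcome | unexposed) = 299/4115 = 0.072661
Under exogeneity and monotonicity, PS = (p₁ − p₀) / (1 − p₀).
PS = (0.21609 − 0.072661) / (1 − 0.072661) = 0.14343 / 0.92734 ≈ 0.1547

PS ≈ 0.155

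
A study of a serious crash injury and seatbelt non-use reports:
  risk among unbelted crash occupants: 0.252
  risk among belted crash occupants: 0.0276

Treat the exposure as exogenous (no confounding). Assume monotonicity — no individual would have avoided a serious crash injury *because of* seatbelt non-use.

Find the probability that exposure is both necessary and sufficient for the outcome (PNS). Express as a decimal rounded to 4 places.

Let p₁ = 0.252, p₀ = 0.0276.
Under exogeneity and monotonicity, PNS = p₁ − p₀.
PNS = 0.252 − 0.0276 = 0.2244

PNS ≈ 0.2244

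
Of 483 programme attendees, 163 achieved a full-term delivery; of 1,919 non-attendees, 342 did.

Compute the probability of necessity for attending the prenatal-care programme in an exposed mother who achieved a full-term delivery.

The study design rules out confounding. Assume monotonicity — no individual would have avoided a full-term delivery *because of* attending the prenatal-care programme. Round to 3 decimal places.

p₁ = P(outcome | exposed) = 163/483 = 0.33747
p₀ = P(outcome | unexposed) = 342/1919 = 0.17822
Under exogeneity and monotonicity, PN = (p₁ − p₀) / p₁.
PN = (0.33747 − 0.17822) / 0.33747 = 0.15926 / 0.33747 ≈ 0.4719

PN ≈ 0.472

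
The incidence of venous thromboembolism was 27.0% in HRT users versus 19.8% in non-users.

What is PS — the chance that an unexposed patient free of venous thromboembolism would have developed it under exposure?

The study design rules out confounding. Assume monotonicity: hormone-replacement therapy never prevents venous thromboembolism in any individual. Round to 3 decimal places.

p₁ = 0.27, p₀ = 0.198.
Under exogeneity and monotonicity, PS = (p₁ − p₀) / (1 − p₀).
PS = (0.27 − 0.198) / (1 − 0.198) = 0.072 / 0.802 ≈ 0.0898

PS ≈ 0.090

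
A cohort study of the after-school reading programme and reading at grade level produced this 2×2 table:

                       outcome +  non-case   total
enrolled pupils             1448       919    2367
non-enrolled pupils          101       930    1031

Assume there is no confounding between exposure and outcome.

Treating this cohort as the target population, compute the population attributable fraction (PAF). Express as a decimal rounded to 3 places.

p₁ = P(outcome | exposed) = 1448/2367 = 0.61174
p₀ = P(outcome | unexposed) = 101/1031 = 0.097963
Exposure prevalence π = 2367/3398 = 0.69659; overall risk P(Y=1) = 0.45586.
Under exogeneity, PAF = [P(Y=1) − p₀]/P(Y=1).
PAF = (0.45586 − 0.097963) / 0.45586 ≈ 0.7851

PAF ≈ 0.785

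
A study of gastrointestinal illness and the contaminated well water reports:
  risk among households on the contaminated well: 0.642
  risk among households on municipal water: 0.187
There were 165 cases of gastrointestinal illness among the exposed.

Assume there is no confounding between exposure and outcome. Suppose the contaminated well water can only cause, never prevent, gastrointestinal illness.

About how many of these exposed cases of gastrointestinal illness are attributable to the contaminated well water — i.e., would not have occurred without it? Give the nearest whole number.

Let p₁ = 0.642, p₀ = 0.187.
PN = (p₁ − p₀)/p₁ = (0.642 − 0.187) / 0.642 ≈ 0.70872.
Attributable cases ≈ PN × (exposed cases) = 0.70872 × 165 ≈ 116.94.

about 117 cases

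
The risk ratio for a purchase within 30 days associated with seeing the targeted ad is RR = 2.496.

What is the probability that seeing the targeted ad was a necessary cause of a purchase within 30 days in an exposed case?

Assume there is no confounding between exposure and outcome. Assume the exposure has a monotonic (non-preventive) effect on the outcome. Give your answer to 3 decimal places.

Under exogeneity and monotonicity, PN = (RR − 1) / RR = 1 − 1/RR.
PN = (2.496 − 1) / 2.496 = 1.496 / 2.496 ≈ 0.5994

PN ≈ 0.599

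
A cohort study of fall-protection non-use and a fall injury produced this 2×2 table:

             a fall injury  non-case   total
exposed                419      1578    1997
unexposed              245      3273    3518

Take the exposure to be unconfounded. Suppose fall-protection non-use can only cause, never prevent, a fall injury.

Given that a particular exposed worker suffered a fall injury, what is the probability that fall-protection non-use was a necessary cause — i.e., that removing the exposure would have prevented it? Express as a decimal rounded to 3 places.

PN ≈ 0.668

p₁ = P(outcome | exposed) = 419/1997 = 0.20981
p₀ = P(outcome | unexposed) = 245/3518 = 0.069642
Under exogeneity and monotonicity, PN = (p₁ − p₀) / p₁.
PN = (0.20981 − 0.069642) / 0.20981 = 0.14017 / 0.20981 ≈ 0.6681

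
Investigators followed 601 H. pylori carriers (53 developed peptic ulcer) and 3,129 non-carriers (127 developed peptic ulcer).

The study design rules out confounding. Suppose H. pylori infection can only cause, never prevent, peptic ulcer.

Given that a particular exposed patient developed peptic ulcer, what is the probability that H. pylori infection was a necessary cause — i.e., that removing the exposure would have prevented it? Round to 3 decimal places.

p₁ = P(outcome | exposed) = 53/601 = 0.088186
p₀ = P(outcome | unexposed) = 127/3129 = 0.040588
Under exogeneity and monotonicity, PN = (p₁ − p₀) / p₁.
PN = (0.088186 − 0.040588) / 0.088186 = 0.047598 / 0.088186 ≈ 0.5397

PN ≈ 0.540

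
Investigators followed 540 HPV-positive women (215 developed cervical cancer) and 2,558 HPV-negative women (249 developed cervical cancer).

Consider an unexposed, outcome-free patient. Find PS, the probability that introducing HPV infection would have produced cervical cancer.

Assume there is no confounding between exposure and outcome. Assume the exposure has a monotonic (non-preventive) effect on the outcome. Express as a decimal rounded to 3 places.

p₁ = P(outcome | exposed) = 215/540 = 0.39815
p₀ = P(outcome | unexposed) = 249/2558 = 0.097342
Under exogeneity and monotonicity, PS = (p₁ − p₀) / (1 − p₀).
PS = (0.39815 − 0.097342) / (1 − 0.097342) = 0.30081 / 0.90266 ≈ 0.3332

PS ≈ 0.333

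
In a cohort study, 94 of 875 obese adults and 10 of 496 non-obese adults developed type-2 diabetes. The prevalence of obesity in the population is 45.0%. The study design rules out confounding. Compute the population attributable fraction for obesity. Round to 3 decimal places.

PAF ≈ 0.661

p₁ = P(outcome | exposed) = 94/875 = 0.10743
p₀ = P(outcome | unexposed) = 10/496 = 0.020161
Overall risk P(Y=1) = π·p₁ + (1−π)·p₀ = 0.45×0.10743 + 0.55×0.020161 = 0.059432.
Under exogeneity, PAF = [P(Y=1) − p₀] / P(Y=1).
PAF = (0.059432 − 0.020161) / 0.059432 ≈ 0.6608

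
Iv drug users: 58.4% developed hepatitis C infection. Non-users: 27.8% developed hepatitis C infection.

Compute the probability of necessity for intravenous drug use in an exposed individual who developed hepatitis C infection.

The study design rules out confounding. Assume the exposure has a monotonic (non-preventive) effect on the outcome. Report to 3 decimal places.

p₁ = 0.584, p₀ = 0.278.
Under exogeneity and monotonicity, PN = (p₁ − p₀) / p₁.
PN = (0.584 − 0.278) / 0.584 = 0.306 / 0.584 ≈ 0.5240

PN ≈ 0.524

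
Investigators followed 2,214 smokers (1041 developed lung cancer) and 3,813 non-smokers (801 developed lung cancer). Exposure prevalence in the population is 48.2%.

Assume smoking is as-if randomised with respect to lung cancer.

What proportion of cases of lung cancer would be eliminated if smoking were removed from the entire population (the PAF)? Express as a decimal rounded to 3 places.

PAF ≈ 0.374

p₁ = P(outcome | exposed) = 1041/2214 = 0.47019
p₀ = P(outcome | unexposed) = 801/3813 = 0.21007
Overall risk P(Y=1) = π·p₁ + (1−π)·p₀ = 0.482×0.47019 + 0.518×0.21007 = 0.33545.
Under exogeneity, PAF = [P(Y=1) − p₀] / P(Y=1).
PAF = (0.33545 − 0.21007) / 0.33545 ≈ 0.3738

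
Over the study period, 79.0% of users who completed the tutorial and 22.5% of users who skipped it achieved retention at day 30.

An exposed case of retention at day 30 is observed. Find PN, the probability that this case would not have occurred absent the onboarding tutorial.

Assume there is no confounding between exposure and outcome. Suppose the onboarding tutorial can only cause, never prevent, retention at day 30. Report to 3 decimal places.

PN ≈ 0.715

p₁ = 0.79, p₀ = 0.225.
Under exogeneity and monotonicity, PN = (p₁ − p₀) / p₁.
PN = (0.79 − 0.225) / 0.79 = 0.565 / 0.79 ≈ 0.7152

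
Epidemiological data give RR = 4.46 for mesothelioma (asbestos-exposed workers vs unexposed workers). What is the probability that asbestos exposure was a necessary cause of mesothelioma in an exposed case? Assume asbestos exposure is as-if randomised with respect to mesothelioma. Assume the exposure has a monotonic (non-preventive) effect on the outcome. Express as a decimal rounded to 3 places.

Under exogeneity and monotonicity, PN = (RR − 1) / RR = 1 − 1/RR.
PN = (4.46 − 1) / 4.46 = 3.46 / 4.46 ≈ 0.7758

PN ≈ 0.776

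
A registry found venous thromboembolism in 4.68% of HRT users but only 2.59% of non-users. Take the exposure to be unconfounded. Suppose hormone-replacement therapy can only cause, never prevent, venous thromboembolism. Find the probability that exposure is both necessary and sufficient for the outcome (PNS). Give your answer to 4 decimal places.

PNS ≈ 0.0209

p₁ = 0.0468, p₀ = 0.0259.
Under exogeneity and monotonicity, PNS = p₁ − p₀.
PNS = 0.0468 − 0.0259 = 0.0209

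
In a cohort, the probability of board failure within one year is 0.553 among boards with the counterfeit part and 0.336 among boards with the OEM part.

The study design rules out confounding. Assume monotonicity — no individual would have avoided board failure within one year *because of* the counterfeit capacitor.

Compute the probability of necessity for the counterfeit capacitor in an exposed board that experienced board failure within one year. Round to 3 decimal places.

Let p₁ = 0.553, p₀ = 0.336.
Under exogeneity and monotonicity, PN = (p₁ − p₀) / p₁.
PN = (0.553 − 0.336) / 0.553 = 0.217 / 0.553 ≈ 0.3924

PN ≈ 0.392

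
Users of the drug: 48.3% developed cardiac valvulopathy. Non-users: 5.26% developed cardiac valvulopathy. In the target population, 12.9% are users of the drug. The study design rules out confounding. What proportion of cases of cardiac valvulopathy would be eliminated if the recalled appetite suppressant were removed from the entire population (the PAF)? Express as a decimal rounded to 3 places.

p₁ = 0.483, p₀ = 0.0526.
Overall risk P(Y=1) = π·p₁ + (1−π)·p₀ = 0.129×0.483 + 0.871×0.0526 = 0.10812.
Under exogeneity, PAF = [P(Y=1) − p₀] / P(Y=1).
PAF = (0.10812 − 0.0526) / 0.10812 ≈ 0.5135

PAF ≈ 0.514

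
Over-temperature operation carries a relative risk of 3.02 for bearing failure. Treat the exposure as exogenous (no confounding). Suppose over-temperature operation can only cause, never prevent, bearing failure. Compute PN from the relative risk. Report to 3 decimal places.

PN ≈ 0.669

Under exogeneity and monotonicity, PN = (RR − 1) / RR = 1 − 1/RR.
PN = (3.02 − 1) / 3.02 = 2.02 / 3.02 ≈ 0.6689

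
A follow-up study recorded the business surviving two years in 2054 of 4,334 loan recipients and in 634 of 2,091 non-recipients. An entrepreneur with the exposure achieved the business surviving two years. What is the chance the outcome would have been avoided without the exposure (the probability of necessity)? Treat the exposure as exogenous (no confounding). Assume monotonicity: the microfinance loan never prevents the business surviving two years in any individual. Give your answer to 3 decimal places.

PN ≈ 0.360

p₁ = P(outcome | exposed) = 2054/4334 = 0.47393
p₀ = P(outcome | unexposed) = 634/2091 = 0.3032
Under exogeneity and monotonicity, PN = (p₁ − p₀) / p₁.
PN = (0.47393 − 0.3032) / 0.47393 = 0.17072 / 0.47393 ≈ 0.3602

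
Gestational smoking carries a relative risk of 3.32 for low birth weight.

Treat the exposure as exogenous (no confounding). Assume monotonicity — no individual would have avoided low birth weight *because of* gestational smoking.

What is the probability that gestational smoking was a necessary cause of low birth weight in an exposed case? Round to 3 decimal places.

PN ≈ 0.699

Under exogeneity and monotonicity, PN = (RR − 1) / RR = 1 − 1/RR.
PN = (3.32 − 1) / 3.32 = 2.32 / 3.32 ≈ 0.6988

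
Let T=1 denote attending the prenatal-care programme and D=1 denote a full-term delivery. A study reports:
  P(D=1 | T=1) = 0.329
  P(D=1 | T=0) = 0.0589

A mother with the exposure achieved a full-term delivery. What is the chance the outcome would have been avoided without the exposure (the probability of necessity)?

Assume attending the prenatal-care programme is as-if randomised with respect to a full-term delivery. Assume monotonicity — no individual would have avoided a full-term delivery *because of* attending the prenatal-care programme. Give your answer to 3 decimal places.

Let p₁ = 0.329, p₀ = 0.0589.
Under exogeneity and monotonicity, PN = (p₁ − p₀) / p₁.
PN = (0.329 − 0.0589) / 0.329 = 0.2701 / 0.329 ≈ 0.8210

PN ≈ 0.821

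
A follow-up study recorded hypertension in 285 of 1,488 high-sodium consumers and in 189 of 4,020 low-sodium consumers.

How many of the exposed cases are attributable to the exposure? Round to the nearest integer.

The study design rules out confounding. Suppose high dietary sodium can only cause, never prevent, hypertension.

p₁ = P(outcome | exposed) = 285/1488 = 0.19153
p₀ = P(outcome | unexposed) = 189/4020 = 0.047015
PN = (p₁ − p₀)/p₁ = (0.19153 − 0.047015) / 0.19153 ≈ 0.75453.
Attributable cases ≈ PN × (exposed cases) = 0.75453 × 285 ≈ 215.04.

about 215 cases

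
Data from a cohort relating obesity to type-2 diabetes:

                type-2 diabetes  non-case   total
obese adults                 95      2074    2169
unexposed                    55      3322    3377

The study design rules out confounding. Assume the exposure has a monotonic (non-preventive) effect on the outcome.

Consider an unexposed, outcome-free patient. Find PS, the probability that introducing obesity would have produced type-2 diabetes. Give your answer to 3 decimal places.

PS ≈ 0.028

p₁ = P(outcome | exposed) = 95/2169 = 0.043799
p₀ = P(outcome | unexposed) = 55/3377 = 0.016287
Under exogeneity and monotonicity, PS = (p₁ − p₀) / (1 − p₀).
PS = (0.043799 − 0.016287) / (1 − 0.016287) = 0.027512 / 0.98371 ≈ 0.0280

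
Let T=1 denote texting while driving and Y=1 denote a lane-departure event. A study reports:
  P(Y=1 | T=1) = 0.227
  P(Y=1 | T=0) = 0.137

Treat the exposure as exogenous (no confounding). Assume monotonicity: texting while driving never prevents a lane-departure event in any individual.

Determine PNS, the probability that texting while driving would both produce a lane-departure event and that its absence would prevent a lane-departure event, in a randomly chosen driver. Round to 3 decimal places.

PNS ≈ 0.090

Let p₁ = 0.227, p₀ = 0.137.
Under exogeneity and monotonicity, PNS = p₁ − p₀.
PNS = 0.227 − 0.137 = 0.09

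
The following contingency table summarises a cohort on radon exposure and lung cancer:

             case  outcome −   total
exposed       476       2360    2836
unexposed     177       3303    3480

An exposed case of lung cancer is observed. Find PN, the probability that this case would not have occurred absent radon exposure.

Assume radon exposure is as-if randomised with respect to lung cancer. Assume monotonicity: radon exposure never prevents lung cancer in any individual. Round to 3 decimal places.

PN ≈ 0.697

p₁ = P(outcome | exposed) = 476/2836 = 0.16784
p₀ = P(outcome | unexposed) = 177/3480 = 0.050862
Under exogeneity and monotonicity, PN = (p₁ − p₀)/p₁.
PN = (0.16784 − 0.050862) / 0.16784 ≈ 0.6970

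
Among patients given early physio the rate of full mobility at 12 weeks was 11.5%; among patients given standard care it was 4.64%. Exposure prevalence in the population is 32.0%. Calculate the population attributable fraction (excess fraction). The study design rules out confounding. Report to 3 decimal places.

PAF ≈ 0.321

p₁ = 0.115, p₀ = 0.0464.
Overall risk P(Y=1) = π·p₁ + (1−π)·p₀ = 0.32×0.115 + 0.68×0.0464 = 0.068352.
Under exogeneity, PAF = [P(Y=1) − p₀] / P(Y=1).
PAF = (0.068352 − 0.0464) / 0.068352 ≈ 0.3212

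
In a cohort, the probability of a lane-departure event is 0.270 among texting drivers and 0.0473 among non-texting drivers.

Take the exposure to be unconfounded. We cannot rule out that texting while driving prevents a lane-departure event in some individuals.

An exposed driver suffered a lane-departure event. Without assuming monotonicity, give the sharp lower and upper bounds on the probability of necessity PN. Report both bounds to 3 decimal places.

0.825 ≤ PN ≤ 1.000

Let p₁ = 0.27, p₀ = 0.0473.
Under exogeneity alone the bounds on PN are max{0,(p₁−p₀)/p₁} ≤ PN ≤ min{1,(1−p₀)/p₁}.
  lower = (p₁ − p₀)/p₁ = 0.2227 / 0.27 ≈ 0.8248
  upper = min{1, (1 − p₀)/p₁} = 0.9527 / 0.27 ≈ 3.5285 → capped at 1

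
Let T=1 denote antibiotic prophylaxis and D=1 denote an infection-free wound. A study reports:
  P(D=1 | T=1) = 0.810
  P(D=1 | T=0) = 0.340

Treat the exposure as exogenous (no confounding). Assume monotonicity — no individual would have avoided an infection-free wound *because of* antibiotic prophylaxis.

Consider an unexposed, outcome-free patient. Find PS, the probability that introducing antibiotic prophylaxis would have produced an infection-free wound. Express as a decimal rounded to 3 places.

Let p₁ = 0.81, p₀ = 0.34.
Under exogeneity and monotonicity, PS = (p₁ − p₀) / (1 − p₀).
PS = (0.81 − 0.34) / (1 − 0.34) = 0.47 / 0.66 ≈ 0.7121

PS ≈ 0.712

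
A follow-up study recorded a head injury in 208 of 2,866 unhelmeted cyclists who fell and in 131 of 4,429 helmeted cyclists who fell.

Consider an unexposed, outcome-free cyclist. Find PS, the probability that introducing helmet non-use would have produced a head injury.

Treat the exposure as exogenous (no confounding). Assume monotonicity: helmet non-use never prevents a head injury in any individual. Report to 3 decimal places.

PS ≈ 0.044

p₁ = P(outcome | exposed) = 208/2866 = 0.072575
p₀ = P(outcome | unexposed) = 131/4429 = 0.029578
Under exogeneity and monotonicity, PS = (p₁ − p₀) / (1 − p₀).
PS = (0.072575 − 0.029578) / (1 − 0.029578) = 0.042997 / 0.97042 ≈ 0.0443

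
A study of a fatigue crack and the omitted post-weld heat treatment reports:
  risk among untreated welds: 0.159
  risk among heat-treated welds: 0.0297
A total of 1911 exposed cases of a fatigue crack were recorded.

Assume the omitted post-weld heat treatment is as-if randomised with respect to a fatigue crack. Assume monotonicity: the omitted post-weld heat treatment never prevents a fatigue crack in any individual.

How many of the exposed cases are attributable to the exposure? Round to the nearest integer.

about 1554 cases

Let p₁ = 0.159, p₀ = 0.0297.
PN = (p₁ − p₀)/p₁ = (0.159 − 0.0297) / 0.159 ≈ 0.81321.
Attributable cases ≈ PN × (exposed cases) = 0.81321 × 1911 ≈ 1554.04.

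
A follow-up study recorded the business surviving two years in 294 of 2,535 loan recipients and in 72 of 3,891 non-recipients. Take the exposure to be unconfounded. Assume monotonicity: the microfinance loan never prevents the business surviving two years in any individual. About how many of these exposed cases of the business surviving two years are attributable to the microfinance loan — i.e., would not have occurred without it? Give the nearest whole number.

about 247 cases

p₁ = P(outcome | exposed) = 294/2535 = 0.11598
p₀ = P(outcome | unexposed) = 72/3891 = 0.018504
PN = (p₁ − p₀)/p₁ = (0.11598 − 0.018504) / 0.11598 ≈ 0.84045.
Attributable cases ≈ PN × (exposed cases) = 0.84045 × 294 ≈ 247.09.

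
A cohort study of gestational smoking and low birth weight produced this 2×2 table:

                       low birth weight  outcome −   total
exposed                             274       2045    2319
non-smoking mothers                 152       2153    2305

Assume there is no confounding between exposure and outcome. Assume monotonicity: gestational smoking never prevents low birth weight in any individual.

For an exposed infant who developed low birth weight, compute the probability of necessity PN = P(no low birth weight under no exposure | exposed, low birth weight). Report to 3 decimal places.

PN ≈ 0.442

p₁ = P(outcome | exposed) = 274/2319 = 0.11815
p₀ = P(outcome | unexposed) = 152/2305 = 0.065944
Under exogeneity and monotonicity, PN = (p₁ − p₀)/p₁.
PN = (0.11815 − 0.065944) / 0.11815 ≈ 0.4419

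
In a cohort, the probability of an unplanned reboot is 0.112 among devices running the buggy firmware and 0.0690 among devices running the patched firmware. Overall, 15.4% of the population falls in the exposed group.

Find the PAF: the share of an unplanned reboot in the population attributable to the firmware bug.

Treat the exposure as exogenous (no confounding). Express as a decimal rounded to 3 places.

Let p₁ = 0.112, p₀ = 0.069.
Overall risk P(Y=1) = π·p₁ + (1−π)·p₀ = 0.154×0.112 + 0.846×0.069 = 0.075622.
Under exogeneity, PAF = [P(Y=1) − p₀] / P(Y=1).
PAF = (0.075622 − 0.069) / 0.075622 ≈ 0.0876

PAF ≈ 0.088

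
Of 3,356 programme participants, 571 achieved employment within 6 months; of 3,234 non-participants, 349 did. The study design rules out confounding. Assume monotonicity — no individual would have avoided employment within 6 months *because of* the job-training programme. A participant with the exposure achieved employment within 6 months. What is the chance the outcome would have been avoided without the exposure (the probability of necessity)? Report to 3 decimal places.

p₁ = P(outcome | exposed) = 571/3356 = 0.17014
p₀ = P(outcome | unexposed) = 349/3234 = 0.10792
Under exogeneity and monotonicity, PN = (p₁ − p₀) / p₁.
PN = (0.17014 − 0.10792) / 0.17014 = 0.062227 / 0.17014 ≈ 0.3657

PN ≈ 0.366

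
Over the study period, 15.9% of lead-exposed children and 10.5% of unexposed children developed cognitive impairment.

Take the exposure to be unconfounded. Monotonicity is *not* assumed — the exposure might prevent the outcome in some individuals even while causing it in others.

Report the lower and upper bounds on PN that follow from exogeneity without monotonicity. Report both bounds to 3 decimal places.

p₁ = 0.159, p₀ = 0.105.
Under exogeneity alone the bounds on PN are max{0,(p₁−p₀)/p₁} ≤ PN ≤ min{1,(1−p₀)/p₁}.
  lower = (p₁ − p₀)/p₁ = 0.054 / 0.159 ≈ 0.3396
  upper = min{1, (1 − p₀)/p₁} = 0.895 / 0.159 ≈ 5.6289 → capped at 1

0.340 ≤ PN ≤ 1.000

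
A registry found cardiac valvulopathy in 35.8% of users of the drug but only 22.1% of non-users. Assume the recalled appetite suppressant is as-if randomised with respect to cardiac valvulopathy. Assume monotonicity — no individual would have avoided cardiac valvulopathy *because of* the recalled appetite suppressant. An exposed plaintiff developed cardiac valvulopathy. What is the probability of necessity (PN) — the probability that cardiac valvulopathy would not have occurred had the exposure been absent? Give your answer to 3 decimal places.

PN ≈ 0.383

p₁ = 0.358, p₀ = 0.221.
Under exogeneity and monotonicity, PN = (p₁ − p₀) / p₁.
PN = (0.358 − 0.221) / 0.358 = 0.137 / 0.358 ≈ 0.3827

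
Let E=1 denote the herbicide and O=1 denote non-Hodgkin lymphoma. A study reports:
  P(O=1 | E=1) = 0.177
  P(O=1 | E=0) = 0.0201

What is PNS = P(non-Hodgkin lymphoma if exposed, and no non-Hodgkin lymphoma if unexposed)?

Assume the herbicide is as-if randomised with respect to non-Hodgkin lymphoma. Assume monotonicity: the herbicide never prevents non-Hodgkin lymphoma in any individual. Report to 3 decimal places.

PNS ≈ 0.157

Let p₁ = 0.177, p₀ = 0.0201.
Under exogeneity and monotonicity, PNS = p₁ − p₀.
PNS = 0.177 − 0.0201 = 0.1569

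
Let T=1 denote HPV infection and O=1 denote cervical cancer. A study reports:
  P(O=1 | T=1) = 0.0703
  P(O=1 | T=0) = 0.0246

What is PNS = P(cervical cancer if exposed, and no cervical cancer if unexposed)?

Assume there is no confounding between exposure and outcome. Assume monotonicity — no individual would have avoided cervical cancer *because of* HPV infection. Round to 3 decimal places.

Let p₁ = 0.0703, p₀ = 0.0246.
Under exogeneity and monotonicity, PNS = p₁ − p₀.
PNS = 0.0703 − 0.0246 = 0.0457

PNS ≈ 0.046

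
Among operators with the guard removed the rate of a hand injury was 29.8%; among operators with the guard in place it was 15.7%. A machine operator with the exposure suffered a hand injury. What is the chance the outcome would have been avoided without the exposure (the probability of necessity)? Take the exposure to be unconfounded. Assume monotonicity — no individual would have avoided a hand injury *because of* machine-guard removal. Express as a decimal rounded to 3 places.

PN ≈ 0.473

p₁ = 0.298, p₀ = 0.157.
Under exogeneity and monotonicity, PN = (p₁ − p₀) / p₁.
PN = (0.298 − 0.157) / 0.298 = 0.141 / 0.298 ≈ 0.4732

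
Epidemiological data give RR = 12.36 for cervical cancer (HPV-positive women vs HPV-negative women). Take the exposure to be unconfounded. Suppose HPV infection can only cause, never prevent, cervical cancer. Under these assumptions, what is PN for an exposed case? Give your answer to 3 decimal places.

Under exogeneity and monotonicity, PN = (RR − 1) / RR = 1 − 1/RR.
PN = (12.36 − 1) / 12.36 = 11.36 / 12.36 ≈ 0.9191

PN ≈ 0.919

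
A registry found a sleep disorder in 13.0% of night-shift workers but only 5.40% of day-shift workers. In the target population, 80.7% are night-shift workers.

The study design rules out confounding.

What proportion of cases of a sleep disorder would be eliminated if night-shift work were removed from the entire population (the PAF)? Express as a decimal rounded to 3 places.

PAF ≈ 0.532

p₁ = 0.13, p₀ = 0.054.
Overall risk P(Y=1) = π·p₁ + (1−π)·p₀ = 0.807×0.13 + 0.193×0.054 = 0.11533.
Under exogeneity, PAF = [P(Y=1) − p₀] / P(Y=1).
PAF = (0.11533 − 0.054) / 0.11533 ≈ 0.5318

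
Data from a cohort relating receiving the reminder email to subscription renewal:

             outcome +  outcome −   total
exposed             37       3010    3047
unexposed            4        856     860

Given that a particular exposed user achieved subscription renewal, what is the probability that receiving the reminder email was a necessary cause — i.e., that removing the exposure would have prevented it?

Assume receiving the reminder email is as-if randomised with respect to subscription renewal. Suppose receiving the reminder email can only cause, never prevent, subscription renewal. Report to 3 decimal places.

PN ≈ 0.617

p₁ = P(outcome | exposed) = 37/3047 = 0.012143
p₀ = P(outcome | unexposed) = 4/860 = 0.0046512
Under exogeneity and monotonicity, PN = (p₁ − p₀)/p₁.
PN = (0.012143 − 0.0046512) / 0.012143 ≈ 0.6170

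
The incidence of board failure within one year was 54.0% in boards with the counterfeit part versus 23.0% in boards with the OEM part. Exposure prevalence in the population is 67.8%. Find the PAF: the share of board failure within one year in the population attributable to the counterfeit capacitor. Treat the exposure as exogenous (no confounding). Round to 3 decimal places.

p₁ = 0.54, p₀ = 0.23.
Overall risk P(Y=1) = π·p₁ + (1−π)·p₀ = 0.678×0.54 + 0.322×0.23 = 0.44018.
Under exogeneity, PAF = [P(Y=1) − p₀] / P(Y=1).
PAF = (0.44018 − 0.23) / 0.44018 ≈ 0.4775

PAF ≈ 0.477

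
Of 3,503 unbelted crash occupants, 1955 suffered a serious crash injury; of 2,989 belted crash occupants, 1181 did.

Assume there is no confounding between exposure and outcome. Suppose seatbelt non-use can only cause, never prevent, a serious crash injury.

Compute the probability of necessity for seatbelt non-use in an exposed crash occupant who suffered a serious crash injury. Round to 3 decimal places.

p₁ = P(outcome | exposed) = 1955/3503 = 0.55809
p₀ = P(outcome | unexposed) = 1181/2989 = 0.39512
Under exogeneity and monotonicity, PN = (p₁ − p₀) / p₁.
PN = (0.55809 − 0.39512) / 0.55809 = 0.16298 / 0.55809 ≈ 0.2920

PN ≈ 0.292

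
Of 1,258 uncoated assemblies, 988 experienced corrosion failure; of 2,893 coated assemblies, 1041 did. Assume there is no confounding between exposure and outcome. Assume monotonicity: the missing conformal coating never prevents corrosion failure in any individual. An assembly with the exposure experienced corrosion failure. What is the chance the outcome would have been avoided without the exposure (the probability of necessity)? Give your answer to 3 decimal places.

PN ≈ 0.542

p₁ = P(outcome | exposed) = 988/1258 = 0.78537
p₀ = P(outcome | unexposed) = 1041/2893 = 0.35983
Under exogeneity and monotonicity, PN = (p₁ − p₀) / p₁.
PN = (0.78537 − 0.35983) / 0.78537 = 0.42554 / 0.78537 ≈ 0.5418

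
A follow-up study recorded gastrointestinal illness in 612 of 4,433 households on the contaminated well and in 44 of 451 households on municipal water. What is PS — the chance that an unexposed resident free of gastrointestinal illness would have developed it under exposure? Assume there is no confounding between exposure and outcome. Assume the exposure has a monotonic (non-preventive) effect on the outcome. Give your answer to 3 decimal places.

p₁ = P(outcome | exposed) = 612/4433 = 0.13806
p₀ = P(outcome | unexposed) = 44/451 = 0.097561
Under exogeneity and monotonicity, PS = (p₁ − p₀) / (1 − p₀).
PS = (0.13806 − 0.097561) / (1 − 0.097561) = 0.040495 / 0.90244 ≈ 0.0449

PS ≈ 0.045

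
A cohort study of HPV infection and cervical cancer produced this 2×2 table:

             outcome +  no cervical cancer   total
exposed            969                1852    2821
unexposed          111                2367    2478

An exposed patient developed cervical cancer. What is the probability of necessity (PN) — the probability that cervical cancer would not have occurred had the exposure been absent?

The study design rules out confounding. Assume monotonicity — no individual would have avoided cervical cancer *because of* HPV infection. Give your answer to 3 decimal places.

PN ≈ 0.870

p₁ = P(outcome | exposed) = 969/2821 = 0.3435
p₀ = P(outcome | unexposed) = 111/2478 = 0.044794
Under exogeneity and monotonicity, PN = (p₁ − p₀)/p₁.
PN = (0.3435 − 0.044794) / 0.3435 ≈ 0.8696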